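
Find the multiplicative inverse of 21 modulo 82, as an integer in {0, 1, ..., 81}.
21^(−1) ≡ 43 (mod 82)

Apply the extended Euclidean algorithm to (82, 21), tracking rows (r, s, t) with s·82 + t·21 = r. Each division r_prev = q·r_cur + r_new produces the new row as (previous row) − q·(current row):
  row A: (82, 1, 0)   [1·82 + 0·21 = 82]
  row B: (21, 0, 1)   [0·82 + 1·21 = 21]
  82 = 3·21 + 19   → row C = row A − 3·row B = (19, 1, −3)   [check: 1·82 − 3·21 = 19]
  21 = 1·19 + 2   → row D = row B − 1·row C = (2, −1, 4)   [check: −1·82 + 4·21 = 2]
  19 = 9·2 + 1   → row E = row C − 9·row D = (1, 10, −39)   [check: 10·82 − 39·21 = 1]
  2 = 2·1 + 0   → remainder 0, stop. gcd = 1 (last nonzero row E).
The gcd is 1, so 21 is invertible mod 82. The last nonzero row gives 10·82 − 39·21 = 1, so t = −39. So 21^(−1) ≡ −39 ≡ 43 (mod 82). Verify: 21 · 43 = 903 ≡ 1 (mod 82). ✓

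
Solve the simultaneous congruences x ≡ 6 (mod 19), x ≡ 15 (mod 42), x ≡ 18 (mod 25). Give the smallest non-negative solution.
x ≡ 10893 (mod 19950); the representative in [0, 19950) is 10893

The moduli 19, 42, 25 are pairwise coprime, so by the CRT there is a unique solution mod 19·42·25 = 19950.
Solve by successive substitution. Start with x ≡ 6 (mod 19).
  Combine with x ≡ 15 (mod 42): write x = 6 + 19·t and require 6 + 19·t ≡ 15 (mod 42), i.e. 19·t ≡ 15 − 6 ≡ 9 (mod 42). Since 19^(−1) ≡ 31 (mod 42), t ≡ 31·9 ≡ 27 (mod 42). So x ≡ 6 + 19·27 = 519 (mod 798).
  Combine with x ≡ 18 (mod 25): write x = 519 + 798·t and require 519 + 798·t ≡ 18 (mod 25), i.e. 798·t ≡ 18 − 519 ≡ 24 (mod 25). Since 798^(−1) ≡ 12 (mod 25) (798 ≡ 23 (mod 25)), t ≡ 12·24 ≡ 13 (mod 25). So x ≡ 519 + 798·13 = 10893 (mod 19950).
Unique solution in [0, 19950): x = 10893.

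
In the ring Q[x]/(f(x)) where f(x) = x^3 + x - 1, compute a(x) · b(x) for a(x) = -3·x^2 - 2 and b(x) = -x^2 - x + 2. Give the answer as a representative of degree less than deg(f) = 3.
a · b ≡ -7·x^2 + 2·x - 1 (mod f(x))

First multiply in Q[x] without reducing: a · b = 3·x^4 + 3·x^3 - 4·x^2 + 2·x - 4. Now divide by f(x) = x^3 + x - 1, eliminating the leading term at each step:
  leading term 3·x^4: subtract (3·x)·f(x) = 3·x^4 + 3·x^2 - 3·x, leaving 3·x^3 - 7·x^2 + 5·x - 4
  leading term 3·x^3: subtract (3)·f(x) = 3·x^3 + 3·x - 3, leaving -7·x^2 + 2·x - 1
The degree is now < 3, so this is the remainder. Hence a · b ≡ -7·x^2 + 2·x - 1 in Q[x]/(f).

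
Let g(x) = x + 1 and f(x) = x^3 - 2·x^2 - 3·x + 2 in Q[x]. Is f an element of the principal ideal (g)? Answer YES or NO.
In Q[x] the ideal (g) consists of all multiples of g, so f ∈ (g) iff g | f, i.e. iff the remainder of f on division by g is 0. Divide f by g (g is monic, so eliminate the leading term of the running remainder at each step):
  leading term x^3: subtract (x^2)·g(x) = x^3 + x^2, leaving -3·x^2 - 3·x + 2
  leading term -3·x^2: subtract (-3·x)·g(x) = -3·x^2 - 3·x, leaving 2
The remainder r(x) = 2 ≠ 0 (and deg r < deg g), so g ∤ f, i.e. f ∉ (g).

Final answer: NO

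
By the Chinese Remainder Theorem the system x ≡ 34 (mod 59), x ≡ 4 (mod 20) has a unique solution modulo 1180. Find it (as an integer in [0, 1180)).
The moduli 59, 20 are pairwise coprime, so by the CRT there is a unique solution mod 59·20 = 1180.
Solve by successive substitution. Start with x ≡ 34 (mod 59).
  Combine with x ≡ 4 (mod 20): write x = 34 + 59·t and require 34 + 59·t ≡ 4 (mod 20), i.e. 59·t ≡ 4 − 34 ≡ 10 (mod 20). Since 59^(−1) ≡ 19 (mod 20) (59 ≡ 19 (mod 20)), t ≡ 19·10 ≡ 10 (mod 20). So x ≡ 34 + 59·10 = 624 (mod 1180).
Unique solution in [0, 1180): x = 624.

Final answer: x ≡ 624 (mod 1180); the representative in [0, 1180) is 624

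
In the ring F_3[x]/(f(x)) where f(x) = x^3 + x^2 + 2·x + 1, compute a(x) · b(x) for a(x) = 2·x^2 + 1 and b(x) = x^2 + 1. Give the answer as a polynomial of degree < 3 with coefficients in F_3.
a · b ≡ x^2 + 2·x (mod f(x))

Multiply as integer polynomials: a · b = 2·x^4 + 3·x^2 + 1. Reducing coefficients mod 3: a · b ≡ 2·x^4 + 1. Now divide by f(x) = x^3 + x^2 + 2·x + 1 in F_3[x], eliminating the leading term at each step:
  leading term 2·x^4: subtract (2·x)·f(x) = 2·x^4 + 2·x^3 + x^2 + 2·x, leaving x^3 + 2·x^2 + x + 1 (coefficients mod 3)
  leading term x^3: subtract (1)·f(x) = x^3 + x^2 + 2·x + 1, leaving x^2 + 2·x (coefficients mod 3)
The degree is now < 3, so this is the remainder. Hence a · b ≡ x^2 + 2·x in F_3[x]/(f).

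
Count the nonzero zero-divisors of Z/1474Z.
Z/1474Z has 813 nonzero zero-divisors

In Z/1474Z each nonzero element is either a unit (gcd with 1474 is 1) or a zero-divisor (gcd > 1). The number of units is φ(1474): factorise 1474 = 2 · 11 · 67, so φ(1474) = (2 − 1) · (11 − 1) · (67 − 1) = 1 · 10 · 66 = 660. The nonzero elements number 1474 − 1 = 1473. Hence the nonzero zero-divisors number 1473 − 660 = 813.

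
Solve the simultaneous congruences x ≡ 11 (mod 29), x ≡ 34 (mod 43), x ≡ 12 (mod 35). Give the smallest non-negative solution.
The moduli 29, 43, 35 are pairwise coprime, so by the CRT there is a unique solution mod 29·43·35 = 43645.
Solve by successive substitution. Start with x ≡ 11 (mod 29).
  Combine with x ≡ 34 (mod 43): write x = 11 + 29·t and require 11 + 29·t ≡ 34 (mod 43), i.e. 29·t ≡ 34 − 11 ≡ 23 (mod 43). Since 29^(−1) ≡ 3 (mod 43), t ≡ 3·23 ≡ 26 (mod 43). So x ≡ 11 + 29·26 = 765 (mod 1247).
  Combine with x ≡ 12 (mod 35): write x = 765 + 1247·t and require 765 + 1247·t ≡ 12 (mod 35), i.e. 1247·t ≡ 12 − 765 ≡ 17 (mod 35). Since 1247^(−1) ≡ 8 (mod 35) (1247 ≡ 22 (mod 35)), t ≡ 8·17 ≡ 31 (mod 35). So x ≡ 765 + 1247·31 = 39422 (mod 43645).
Unique solution in [0, 43645): x = 39422.

Final answer: x ≡ 39422 (mod 43645); the representative in [0, 43645) is 39422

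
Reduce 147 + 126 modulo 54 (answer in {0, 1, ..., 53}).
3

Reduce the summands first: 147 ≡ 39, 126 ≡ 18 (mod 54), so 147 + 126 ≡ 39 + 18 (mod 54). 39 + 18 = 57; 57 = 1·54 + 3, so (147 + 126) mod 54 = 3.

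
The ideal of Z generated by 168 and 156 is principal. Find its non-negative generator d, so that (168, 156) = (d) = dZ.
In the PID Z, (a, b) is generated by gcd(a, b). Compute gcd(168, 156) with the extended Euclidean algorithm, tracking rows (r, s, t) with s·168 + t·156 = r:
  row A: (168, 1, 0)   [1·168 + 0·156 = 168]
  row B: (156, 0, 1)   [0·168 + 1·156 = 156]
  168 = 1·156 + 12   → row C = row A − 1·row B = (12, 1, −1)   [check: 1·168 − 1·156 = 12]
  156 = 13·12 + 0   → remainder 0, stop. gcd = 12 (last nonzero row C).
So gcd(168, 156) = 12, with Bézout identity 1·168 − 1·156 = 12. Containment (⊇): the Bézout identity exhibits 12 as an element of (168, 156), giving (12) ⊆ (168, 156). Containment (⊆): since 12 | 168 and 12 | 156 (168 = 12·14, 156 = 12·13), every Z-linear combination of 168 and 156 is divisible by 12, so (168, 156) ⊆ (12). Therefore (168, 156) = (12), d = 12.

Final answer: (168, 156) = (12); d = 12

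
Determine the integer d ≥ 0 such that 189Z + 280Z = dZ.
(189, 280) = (7); d = 7

In the PID Z, (a, b) is generated by gcd(a, b). Compute gcd(280, 189) with the extended Euclidean algorithm, tracking rows (r, s, t) with s·280 + t·189 = r:
  row A: (280, 1, 0)   [1·280 + 0·189 = 280]
  row B: (189, 0, 1)   [0·280 + 1·189 = 189]
  280 = 1·189 + 91   → row C = row A − 1·row B = (91, 1, −1)   [check: 1·280 − 1·189 = 91]
  189 = 2·91 + 7   → row D = row B − 2·row C = (7, −2, 3)   [check: −2·280 + 3·189 = 7]
  91 = 13·7 + 0   → remainder 0, stop. gcd = 7 (last nonzero row D).
So gcd(189, 280) = 7, with Bézout identity −2·280 + 3·189 = 7. Containment (⊇): the Bézout identity exhibits 7 as an element of (189, 280), giving (7) ⊆ (189, 280). Containment (⊆): since 7 | 189 and 7 | 280 (189 = 7·27, 280 = 7·40), every Z-linear combination of 189 and 280 is divisible by 7, so (189, 280) ⊆ (7). Therefore (189, 280) = (7), d = 7.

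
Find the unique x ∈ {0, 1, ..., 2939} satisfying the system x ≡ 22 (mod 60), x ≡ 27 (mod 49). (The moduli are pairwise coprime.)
The moduli 60, 49 are pairwise coprime, so by the CRT there is a unique solution mod 60·49 = 2940.
Solve by successive substitution. Start with x ≡ 22 (mod 60).
  Combine with x ≡ 27 (mod 49): write x = 22 + 60·t and require 22 + 60·t ≡ 27 (mod 49), i.e. 60·t ≡ 27 − 22 ≡ 5 (mod 49). Since 60^(−1) ≡ 9 (mod 49) (60 ≡ 11 (mod 49)), t ≡ 9·5 ≡ 45 (mod 49). So x ≡ 22 + 60·45 = 2722 (mod 2940).
Unique solution in [0, 2940): x = 2722.

Final answer: x ≡ 2722 (mod 2940); the representative in [0, 2940) is 2722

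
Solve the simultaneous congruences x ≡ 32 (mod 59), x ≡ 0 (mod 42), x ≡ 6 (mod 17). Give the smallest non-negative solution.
x ≡ 35196 (mod 42126); the representative in [0, 42126) is 35196

The moduli 59, 42, 17 are pairwise coprime, so by the CRT there is a unique solution mod 59·42·17 = 42126.
Solve by successive substitution. Start with x ≡ 32 (mod 59).
  Combine with x ≡ 0 (mod 42): write x = 32 + 59·t and require 32 + 59·t ≡ 0 (mod 42), i.e. 59·t ≡ 0 − 32 ≡ 10 (mod 42). Since 59^(−1) ≡ 5 (mod 42) (59 ≡ 17 (mod 42)), t ≡ 5·10 ≡ 8 (mod 42). So x ≡ 32 + 59·8 = 504 (mod 2478).
  Combine with x ≡ 6 (mod 17): write x = 504 + 2478·t and require 504 + 2478·t ≡ 6 (mod 17), i.e. 2478·t ≡ 6 − 504 ≡ 12 (mod 17). Since 2478^(−1) ≡ 4 (mod 17) (2478 ≡ 13 (mod 17)), t ≡ 4·12 ≡ 14 (mod 17). So x ≡ 504 + 2478·14 = 35196 (mod 42126).
Unique solution in [0, 42126): x = 35196.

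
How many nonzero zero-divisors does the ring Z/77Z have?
In Z/77Z each nonzero element is either a unit (gcd with 77 is 1) or a zero-divisor (gcd > 1). The number of units is φ(77): factorise 77 = 7 · 11, so φ(77) = (7 − 1) · (11 − 1) = 6 · 10 = 60. The nonzero elements number 77 − 1 = 76. Hence the nonzero zero-divisors number 76 − 60 = 16.

Final answer: Z/77Z has 16 nonzero zero-divisors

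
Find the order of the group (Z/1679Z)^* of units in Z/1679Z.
(Z/1679Z)^* consists of the classes a with gcd(a, 1679) = 1, so its order is φ(1679). φ is multiplicative, with φ(p^e) = p^e − p^(e−1). Factorise 1679 = 23 · 73. Then
  φ(1679) = (23 − 1) · (73 − 1) = 22 · 72 = 1584.
Thus |(Z/1679Z)^*| = 1584.

Final answer: |(Z/1679Z)^*| = 1584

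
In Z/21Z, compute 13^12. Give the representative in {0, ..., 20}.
1

Use repeated squaring. Binary(12) = 1100. Walk through the bits of the exponent 12 left-to-right: at each bit after the leading one, square the running value, then multiply by 13 if the bit is 1 (always reducing mod 21):
  bit 1 = 1 (leading): start with 13.
  bit 2 = 1: square 13^2 = 169 ≡ 1; bit is 1, so multiply 1·13 = 13 (mod 21).
  bit 3 = 0: square 13^2 = 169 ≡ 1 (mod 21).
  bit 4 = 0: square 1^2 = 1 (mod 21).
Final value: 13^12 ≡ 1 (mod 21).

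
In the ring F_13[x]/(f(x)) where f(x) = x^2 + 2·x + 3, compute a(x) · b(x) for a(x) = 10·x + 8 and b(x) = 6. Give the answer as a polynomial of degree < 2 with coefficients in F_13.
a · b ≡ 8·x + 9 (mod f(x))

Multiply as integer polynomials: a · b = 60·x + 48. Reducing coefficients mod 13: a · b ≡ 8·x + 9. This already has degree < 2, so no reduction by f is needed. Hence a · b ≡ 8·x + 9 in F_13[x]/(f).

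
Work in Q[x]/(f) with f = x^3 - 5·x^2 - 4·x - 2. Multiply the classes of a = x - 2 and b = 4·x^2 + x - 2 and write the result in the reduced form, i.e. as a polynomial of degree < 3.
First multiply in Q[x] without reducing: a · b = 4·x^3 - 7·x^2 - 4·x + 4. Now divide by f(x) = x^3 - 5·x^2 - 4·x - 2, eliminating the leading term at each step:
  leading term 4·x^3: subtract (4)·f(x) = 4·x^3 - 20·x^2 - 16·x - 8, leaving 13·x^2 + 12·x + 12
The degree is now < 3, so this is the remainder. Hence a · b ≡ 13·x^2 + 12·x + 12 in Q[x]/(f).

Final answer: a · b ≡ 13·x^2 + 12·x + 12 (mod f(x))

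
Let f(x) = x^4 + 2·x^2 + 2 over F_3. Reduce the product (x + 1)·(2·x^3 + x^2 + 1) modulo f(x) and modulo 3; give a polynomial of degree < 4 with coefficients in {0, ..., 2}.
a · b ≡ x (mod f(x))

Multiply as integer polynomials: a · b = 2·x^4 + 3·x^3 + x^2 + x + 1. Reducing coefficients mod 3: a · b ≡ 2·x^4 + x^2 + x + 1. Now divide by f(x) = x^4 + 2·x^2 + 2 in F_3[x], eliminating the leading term at each step:
  leading term 2·x^4: subtract (2)·f(x) = 2·x^4 + x^2 + 1, leaving x (coefficients mod 3)
The degree is now < 4, so this is the remainder. Hence a · b ≡ x in F_3[x]/(f).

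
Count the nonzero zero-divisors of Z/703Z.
Z/703Z has 54 nonzero zero-divisors

In Z/703Z each nonzero element is either a unit (gcd with 703 is 1) or a zero-divisor (gcd > 1). The number of units is φ(703): factorise 703 = 19 · 37, so φ(703) = (19 − 1) · (37 − 1) = 18 · 36 = 648. The nonzero elements number 703 − 1 = 702. Hence the nonzero zero-divisors number 702 − 648 = 54.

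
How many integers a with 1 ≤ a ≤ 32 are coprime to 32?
The number of a ∈ {1, ..., 32} with gcd(a, 32) = 1 is by definition Euler's totient φ(32). φ is multiplicative, with φ(p^e) = p^e − p^(e−1). Factorise 32 = 2^5. Then
  φ(32) = (2^5 − 2^4) = 16 = 16.
So there are 16 such integers.

Final answer: 16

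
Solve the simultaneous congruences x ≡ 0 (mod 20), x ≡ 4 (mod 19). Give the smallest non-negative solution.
x ≡ 80 (mod 380); the representative in [0, 380) is 80

The moduli 20, 19 are pairwise coprime, so by the CRT there is a unique solution mod 20·19 = 380.
Solve by successive substitution. Start with x ≡ 0 (mod 20).
  Combine with x ≡ 4 (mod 19): write x = 20·t and require 20·t ≡ 4 (mod 19). Since 20^(−1) ≡ 1 (mod 19) (20 ≡ 1 (mod 19)), t ≡ 1·4 ≡ 4 (mod 19). So x ≡ 20·4 = 80 (mod 380).
Unique solution in [0, 380): x = 80.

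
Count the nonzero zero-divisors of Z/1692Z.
In Z/1692Z each nonzero element is either a unit (gcd with 1692 is 1) or a zero-divisor (gcd > 1). The number of units is φ(1692): factorise 1692 = 2^2 · 3^2 · 47, so φ(1692) = (2^2 − 2^1) · (3^2 − 3^1) · (47 − 1) = 2 · 6 · 46 = 552. The nonzero elements number 1692 − 1 = 1691. Hence the nonzero zero-divisors number 1691 − 552 = 1139.

Final answer: Z/1692Z has 1139 nonzero zero-divisors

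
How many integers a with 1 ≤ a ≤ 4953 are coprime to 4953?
3024

The number of a ∈ {1, ..., 4953} with gcd(a, 4953) = 1 is by definition Euler's totient φ(4953). φ is multiplicative, with φ(p^e) = p^e − p^(e−1). Factorise 4953 = 3 · 13 · 127. Then
  φ(4953) = (3 − 1) · (13 − 1) · (127 − 1) = 2 · 12 · 126 = 3024.
So there are 3024 such integers.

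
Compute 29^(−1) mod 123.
Apply the extended Euclidean algorithm to (123, 29), tracking rows (r, s, t) with s·123 + t·29 = r. Each division r_prev = q·r_cur + r_new produces the new row as (previous row) − q·(current row):
  row A: (123, 1, 0)   [1·123 + 0·29 = 123]
  row B: (29, 0, 1)   [0·123 + 1·29 = 29]
  123 = 4·29 + 7   → row C = row A − 4·row B = (7, 1, −4)   [check: 1·123 − 4·29 = 7]
  29 = 4·7 + 1   → row D = row B − 4·row C = (1, −4, 17)   [check: −4·123 + 17·29 = 1]
  7 = 7·1 + 0   → remainder 0, stop. gcd = 1 (last nonzero row D).
The gcd is 1, so 29 is invertible mod 123. The last nonzero row gives −4·123 + 17·29 = 1, so t = 17. So 29^(−1) ≡ 17 (mod 123). Verify: 29 · 17 = 493 ≡ 1 (mod 123). ✓

Final answer: 29^(−1) ≡ 17 (mod 123)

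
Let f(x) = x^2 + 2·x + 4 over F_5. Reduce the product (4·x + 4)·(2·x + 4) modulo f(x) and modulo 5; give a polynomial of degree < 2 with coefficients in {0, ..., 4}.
a · b ≡ 3·x + 4 (mod f(x))

Multiply as integer polynomials: a · b = 8·x^2 + 24·x + 16. Reducing coefficients mod 5: a · b ≡ 3·x^2 + 4·x + 1. Now divide by f(x) = x^2 + 2·x + 4 in F_5[x], eliminating the leading term at each step:
  leading term 3·x^2: subtract (3)·f(x) = 3·x^2 + x + 2, leaving 3·x + 4 (coefficients mod 5)
The degree is now < 2, so this is the remainder. Hence a · b ≡ 3·x + 4 in F_5[x]/(f).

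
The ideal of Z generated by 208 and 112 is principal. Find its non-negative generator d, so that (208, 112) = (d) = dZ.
(208, 112) = (16); d = 16

In the PID Z, (a, b) is generated by gcd(a, b). Compute gcd(208, 112) with the extended Euclidean algorithm, tracking rows (r, s, t) with s·208 + t·112 = r:
  row A: (208, 1, 0)   [1·208 + 0·112 = 208]
  row B: (112, 0, 1)   [0·208 + 1·112 = 112]
  208 = 1·112 + 96   → row C = row A − 1·row B = (96, 1, −1)   [check: 1·208 − 1·112 = 96]
  112 = 1·96 + 16   → row D = row B − 1·row C = (16, −1, 2)   [check: −1·208 + 2·112 = 16]
  96 = 6·16 + 0   → remainder 0, stop. gcd = 16 (last nonzero row D).
So gcd(208, 112) = 16, with Bézout identity −1·208 + 2·112 = 16. Containment (⊇): the Bézout identity exhibits 16 as an element of (208, 112), giving (16) ⊆ (208, 112). Containment (⊆): since 16 | 208 and 16 | 112 (208 = 16·13, 112 = 16·7), every Z-linear combination of 208 and 112 is divisible by 16, so (208, 112) ⊆ (16). Therefore (208, 112) = (16), d = 16.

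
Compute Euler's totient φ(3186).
φ is multiplicative, with φ(p^e) = p^e − p^(e−1). Factorise 3186 = 2 · 3^3 · 59. Then
  φ(3186) = (2 − 1) · (3^3 − 3^2) · (59 − 1) = 1 · 18 · 58 = 1044.

Final answer: φ(3186) = 1044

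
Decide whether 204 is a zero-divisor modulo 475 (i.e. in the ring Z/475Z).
gcd(204, 475) = 1, so 204 is a unit in Z/475Z (it has a multiplicative inverse). A unit cannot be a zero-divisor: if 204·b ≡ 0 then multiplying both sides by 204^(−1) gives b ≡ 0. So 204 is not a zero-divisor.

Final answer: NO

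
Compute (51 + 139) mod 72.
46

Reduce the summands first: 139 ≡ 67 (mod 72), so 51 + 139 ≡ 51 + 67 (mod 72). 51 + 67 = 118; 118 = 1·72 + 46, so (51 + 139) mod 72 = 46.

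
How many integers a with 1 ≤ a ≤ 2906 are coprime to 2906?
1452

The number of a ∈ {1, ..., 2906} with gcd(a, 2906) = 1 is by definition Euler's totient φ(2906). φ is multiplicative, with φ(p^e) = p^e − p^(e−1). Factorise 2906 = 2 · 1453. Then
  φ(2906) = (2 − 1) · (1453 − 1) = 1 · 1452 = 1452.
So there are 1452 such integers.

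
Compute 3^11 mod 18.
9

Use repeated squaring. Binary(11) = 1011. Walk through the bits of the exponent 11 left-to-right: at each bit after the leading one, square the running value, then multiply by 3 if the bit is 1 (always reducing mod 18):
  bit 1 = 1 (leading): start with 3.
  bit 2 = 0: square 3^2 = 9 (mod 18).
  bit 3 = 1: square 9^2 = 81 ≡ 9; bit is 1, so multiply 9·3 = 27 ≡ 9 (mod 18).
  bit 4 = 1: square 9^2 = 81 ≡ 9; bit is 1, so multiply 9·3 = 27 ≡ 9 (mod 18).
Final value: 3^11 ≡ 9 (mod 18).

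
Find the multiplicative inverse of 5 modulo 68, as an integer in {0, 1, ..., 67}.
5^(−1) ≡ 41 (mod 68)

Apply the extended Euclidean algorithm to (68, 5), tracking rows (r, s, t) with s·68 + t·5 = r. Each division r_prev = q·r_cur + r_new produces the new row as (previous row) − q·(current row):
  row A: (68, 1, 0)   [1·68 + 0·5 = 68]
  row B: (5, 0, 1)   [0·68 + 1·5 = 5]
  68 = 13·5 + 3   → row C = row A − 13·row B = (3, 1, −13)   [check: 1·68 − 13·5 = 3]
  5 = 1·3 + 2   → row D = row B − 1·row C = (2, −1, 14)   [check: −1·68 + 14·5 = 2]
  3 = 1·2 + 1   → row E = row C − 1·row D = (1, 2, −27)   [check: 2·68 − 27·5 = 1]
  2 = 2·1 + 0   → remainder 0, stop. gcd = 1 (last nonzero row E).
The gcd is 1, so 5 is invertible mod 68. The last nonzero row gives 2·68 − 27·5 = 1, so t = −27. So 5^(−1) ≡ −27 ≡ 41 (mod 68). Verify: 5 · 41 = 205 ≡ 1 (mod 68). ✓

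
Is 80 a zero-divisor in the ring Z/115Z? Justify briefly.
gcd(80, 115) = 5 > 1, so 80 is not a unit in Z/115Z. In Z/nZ every nonzero non-unit is a zero-divisor: explicitly, take b = 115/gcd = 23 ≠ 0 (mod 115); then 80·23 = 1840 = 16·115, i.e. 80·23 ≡ 0 (mod 115). So 80 is a zero-divisor.

Final answer: YES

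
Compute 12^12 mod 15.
6

Use repeated squaring. Binary(12) = 1100. Walk through the bits of the exponent 12 left-to-right: at each bit after the leading one, square the running value, then multiply by 12 if the bit is 1 (always reducing mod 15):
  bit 1 = 1 (leading): start with 12.
  bit 2 = 1: square 12^2 = 144 ≡ 9; bit is 1, so multiply 9·12 = 108 ≡ 3 (mod 15).
  bit 3 = 0: square 3^2 = 9 (mod 15).
  bit 4 = 0: square 9^2 = 81 ≡ 6 (mod 15).
Final value: 12^12 ≡ 6 (mod 15).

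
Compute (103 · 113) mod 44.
23

Reduce the factors first: 103 ≡ 15, 113 ≡ 25 (mod 44), so 103 · 113 ≡ 15 · 25 (mod 44). 15 · 25 = 375. Dividing by 44: 375 = 8·44 + 23. So (103 · 113) mod 44 = 23.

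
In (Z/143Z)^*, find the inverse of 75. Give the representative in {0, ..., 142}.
75^(−1) ≡ 82 (mod 143)

Apply the extended Euclidean algorithm to (143, 75), tracking rows (r, s, t) with s·143 + t·75 = r. Each division r_prev = q·r_cur + r_new produces the new row as (previous row) − q·(current row):
  row A: (143, 1, 0)   [1·143 + 0·75 = 143]
  row B: (75, 0, 1)   [0·143 + 1·75 = 75]
  143 = 1·75 + 68   → row C = row A − 1·row B = (68, 1, −1)   [check: 1·143 − 1·75 = 68]
  75 = 1·68 + 7   → row D = row B − 1·row C = (7, −1, 2)   [check: −1·143 + 2·75 = 7]
  68 = 9·7 + 5   → row E = row C − 9·row D = (5, 10, −19)   [check: 10·143 − 19·75 = 5]
  7 = 1·5 + 2   → row F = row D − 1·row E = (2, −11, 21)   [check: −11·143 + 21·75 = 2]
  5 = 2·2 + 1   → row G = row E − 2·row F = (1, 32, −61)   [check: 32·143 − 61·75 = 1]
  2 = 2·1 + 0   → remainder 0, stop. gcd = 1 (last nonzero row G).
The gcd is 1, so 75 is invertible mod 143. The last nonzero row gives 32·143 − 61·75 = 1, so t = −61. So 75^(−1) ≡ −61 ≡ 82 (mod 143). Verify: 75 · 82 = 6150 ≡ 1 (mod 143). ✓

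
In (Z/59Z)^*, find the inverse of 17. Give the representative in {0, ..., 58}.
17^(−1) ≡ 7 (mod 59)

Apply the extended Euclidean algorithm to (59, 17), tracking rows (r, s, t) with s·59 + t·17 = r. Each division r_prev = q·r_cur + r_new produces the new row as (previous row) − q·(current row):
  row A: (59, 1, 0)   [1·59 + 0·17 = 59]
  row B: (17, 0, 1)   [0·59 + 1·17 = 17]
  59 = 3·17 + 8   → row C = row A − 3·row B = (8, 1, −3)   [check: 1·59 − 3·17 = 8]
  17 = 2·8 + 1   → row D = row B − 2·row C = (1, −2, 7)   [check: −2·59 + 7·17 = 1]
  8 = 8·1 + 0   → remainder 0, stop. gcd = 1 (last nonzero row D).
The gcd is 1, so 17 is invertible mod 59. The last nonzero row gives −2·59 + 7·17 = 1, so t = 7. So 17^(−1) ≡ 7 (mod 59). Verify: 17 · 7 = 119 ≡ 1 (mod 59). ✓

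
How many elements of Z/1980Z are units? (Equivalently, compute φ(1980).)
An element a ∈ Z/1980Z is a unit iff gcd(a, 1980) = 1, so the number of units is φ(1980). φ is multiplicative, with φ(p^e) = p^e − p^(e−1). Factorise 1980 = 2^2 · 3^2 · 5 · 11. Then
  φ(1980) = (2^2 − 2^1) · (3^2 − 3^1) · (5 − 1) · (11 − 1) = 2 · 6 · 4 · 10 = 480.

Final answer: Z/1980Z has φ(1980) = 480 units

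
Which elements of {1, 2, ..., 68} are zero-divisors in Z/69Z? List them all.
nonzero zero-divisors of Z/69Z = {3, 6, 9, 12, 15, 18, 21, 23, 24, 27, 30, 33, 36, 39, 42, 45, 46, 48, 51, 54, 57, 60, 63, 66}

An element a ∈ Z/69Z (with a ≠ 0) is a zero-divisor iff gcd(a, 69) > 1 (because a is a unit precisely when gcd(a, n) = 1, and in Z/nZ every nonzero, non-unit element is a zero-divisor). Scan a = 1, ..., 68 and keep those with gcd(a, 69) > 1:
  gcd(3, 69) = 3, gcd(6, 69) = 3, gcd(9, 69) = 3, gcd(12, 69) = 3, gcd(15, 69) = 3, gcd(18, 69) = 3, gcd(21, 69) = 3, gcd(23, 69) = 23, gcd(24, 69) = 3, gcd(27, 69) = 3, gcd(30, 69) = 3, gcd(33, 69) = 3, gcd(36, 69) = 3, gcd(39, 69) = 3, gcd(42, 69) = 3, gcd(45, 69) = 3, gcd(46, 69) = 23, gcd(48, 69) = 3, gcd(51, 69) = 3, gcd(54, 69) = 3, gcd(57, 69) = 3, gcd(60, 69) = 3, gcd(63, 69) = 3, gcd(66, 69) = 3.
All other a ∈ {1, ..., 68} have gcd(a, 69) = 1 and are units. So the nonzero zero-divisors are exactly the 24 values of a appearing in this scan.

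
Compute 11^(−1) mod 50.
11^(−1) ≡ 41 (mod 50)

Apply the extended Euclidean algorithm to (50, 11), tracking rows (r, s, t) with s·50 + t·11 = r. Each division r_prev = q·r_cur + r_new produces the new row as (previous row) − q·(current row):
  row A: (50, 1, 0)   [1·50 + 0·11 = 50]
  row B: (11, 0, 1)   [0·50 + 1·11 = 11]
  50 = 4·11 + 6   → row C = row A − 4·row B = (6, 1, −4)   [check: 1·50 − 4·11 = 6]
  11 = 1·6 + 5   → row D = row B − 1·row C = (5, −1, 5)   [check: −1·50 + 5·11 = 5]
  6 = 1·5 + 1   → row E = row C − 1·row D = (1, 2, −9)   [check: 2·50 − 9·11 = 1]
  5 = 5·1 + 0   → remainder 0, stop. gcd = 1 (last nonzero row E).
The gcd is 1, so 11 is invertible mod 50. The last nonzero row gives 2·50 − 9·11 = 1, so t = −9. So 11^(−1) ≡ −9 ≡ 41 (mod 50). Verify: 11 · 41 = 451 ≡ 1 (mod 50). ✓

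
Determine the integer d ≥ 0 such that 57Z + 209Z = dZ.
(57, 209) = (19); d = 19

In the PID Z, (a, b) is generated by gcd(a, b). Compute gcd(209, 57) with the extended Euclidean algorithm, tracking rows (r, s, t) with s·209 + t·57 = r:
  row A: (209, 1, 0)   [1·209 + 0·57 = 209]
  row B: (57, 0, 1)   [0·209 + 1·57 = 57]
  209 = 3·57 + 38   → row C = row A − 3·row B = (38, 1, −3)   [check: 1·209 − 3·57 = 38]
  57 = 1·38 + 19   → row D = row B − 1·row C = (19, −1, 4)   [check: −1·209 + 4·57 = 19]
  38 = 2·19 + 0   → remainder 0, stop. gcd = 19 (last nonzero row D).
So gcd(57, 209) = 19, with Bézout identity −1·209 + 4·57 = 19. Containment (⊇): the Bézout identity exhibits 19 as an element of (57, 209), giving (19) ⊆ (57, 209). Containment (⊆): since 19 | 57 and 19 | 209 (57 = 19·3, 209 = 19·11), every Z-linear combination of 57 and 209 is divisible by 19, so (57, 209) ⊆ (19). Therefore (57, 209) = (19), d = 19.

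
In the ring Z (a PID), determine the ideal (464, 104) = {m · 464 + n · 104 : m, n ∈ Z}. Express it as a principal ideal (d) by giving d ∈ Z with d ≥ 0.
(464, 104) = (8); d = 8

In the PID Z, (a, b) is generated by gcd(a, b). Compute gcd(464, 104) with the extended Euclidean algorithm, tracking rows (r, s, t) with s·464 + t·104 = r:
  row A: (464, 1, 0)   [1·464 + 0·104 = 464]
  row B: (104, 0, 1)   [0·464 + 1·104 = 104]
  464 = 4·104 + 48   → row C = row A − 4·row B = (48, 1, −4)   [check: 1·464 − 4·104 = 48]
  104 = 2·48 + 8   → row D = row B − 2·row C = (8, −2, 9)   [check: −2·464 + 9·104 = 8]
  48 = 6·8 + 0   → remainder 0, stop. gcd = 8 (last nonzero row D).
So gcd(464, 104) = 8, with Bézout identity −2·464 + 9·104 = 8. Containment (⊇): the Bézout identity exhibits 8 as an element of (464, 104), giving (8) ⊆ (464, 104). Containment (⊆): since 8 | 464 and 8 | 104 (464 = 8·58, 104 = 8·13), every Z-linear combination of 464 and 104 is divisible by 8, so (464, 104) ⊆ (8). Therefore (464, 104) = (8), d = 8.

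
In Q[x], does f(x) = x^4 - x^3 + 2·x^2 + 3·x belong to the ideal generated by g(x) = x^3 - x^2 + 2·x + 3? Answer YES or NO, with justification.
YES

In Q[x] the ideal (g) consists of all multiples of g, so f ∈ (g) iff g | f, i.e. iff the remainder of f on division by g is 0. Divide f by g (g is monic, so eliminate the leading term of the running remainder at each step):
  leading term x^4: subtract (x)·g(x) = x^4 - x^3 + 2·x^2 + 3·x, leaving 0
The remainder is 0, so f(x) = g(x) · h(x) with h(x) = x. Hence g | f, i.e. f ∈ (g).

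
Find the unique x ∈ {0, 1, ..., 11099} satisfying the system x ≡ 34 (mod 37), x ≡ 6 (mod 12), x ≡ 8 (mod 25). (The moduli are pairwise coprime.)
The moduli 37, 12, 25 are pairwise coprime, so by the CRT there is a unique solution mod 37·12·25 = 11100.
Solve by successive substitution. Start with x ≡ 34 (mod 37).
  Combine with x ≡ 6 (mod 12): write x = 34 + 37·t and require 34 + 37·t ≡ 6 (mod 12), i.e. 37·t ≡ 6 − 34 ≡ 8 (mod 12). Since 37^(−1) ≡ 1 (mod 12) (37 ≡ 1 (mod 12)), t ≡ 1·8 ≡ 8 (mod 12). So x ≡ 34 + 37·8 = 330 (mod 444).
  Combine with x ≡ 8 (mod 25): write x = 330 + 444·t and require 330 + 444·t ≡ 8 (mod 25), i.e. 444·t ≡ 8 − 330 ≡ 3 (mod 25). Since 444^(−1) ≡ 4 (mod 25) (444 ≡ 19 (mod 25)), t ≡ 4·3 ≡ 12 (mod 25). So x ≡ 330 + 444·12 = 5658 (mod 11100).
Unique solution in [0, 11100): x = 5658.

Final answer: x ≡ 5658 (mod 11100); the representative in [0, 11100) is 5658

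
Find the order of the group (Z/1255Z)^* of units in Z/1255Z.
|(Z/1255Z)^*| = 1000

(Z/1255Z)^* consists of the classes a with gcd(a, 1255) = 1, so its order is φ(1255). φ is multiplicative, with φ(p^e) = p^e − p^(e−1). Factorise 1255 = 5 · 251. Then
  φ(1255) = (5 − 1) · (251 − 1) = 4 · 250 = 1000.
Thus |(Z/1255Z)^*| = 1000.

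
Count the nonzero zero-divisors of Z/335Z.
Z/335Z has 70 nonzero zero-divisors

In Z/335Z each nonzero element is either a unit (gcd with 335 is 1) or a zero-divisor (gcd > 1). The number of units is φ(335): factorise 335 = 5 · 67, so φ(335) = (5 − 1) · (67 − 1) = 4 · 66 = 264. The nonzero elements number 335 − 1 = 334. Hence the nonzero zero-divisors number 334 − 264 = 70.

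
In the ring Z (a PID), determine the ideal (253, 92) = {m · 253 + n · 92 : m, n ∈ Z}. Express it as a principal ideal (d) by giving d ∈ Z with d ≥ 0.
In the PID Z, (a, b) is generated by gcd(a, b). Compute gcd(253, 92) with the extended Euclidean algorithm, tracking rows (r, s, t) with s·253 + t·92 = r:
  row A: (253, 1, 0)   [1·253 + 0·92 = 253]
  row B: (92, 0, 1)   [0·253 + 1·92 = 92]
  253 = 2·92 + 69   → row C = row A − 2·row B = (69, 1, −2)   [check: 1·253 − 2·92 = 69]
  92 = 1·69 + 23   → row D = row B − 1·row C = (23, −1, 3)   [check: −1·253 + 3·92 = 23]
  69 = 3·23 + 0   → remainder 0, stop. gcd = 23 (last nonzero row D).
So gcd(253, 92) = 23, with Bézout identity −1·253 + 3·92 = 23. Containment (⊇): the Bézout identity exhibits 23 as an element of (253, 92), giving (23) ⊆ (253, 92). Containment (⊆): since 23 | 253 and 23 | 92 (253 = 23·11, 92 = 23·4), every Z-linear combination of 253 and 92 is divisible by 23, so (253, 92) ⊆ (23). Therefore (253, 92) = (23), d = 23.

Final answer: (253, 92) = (23); d = 23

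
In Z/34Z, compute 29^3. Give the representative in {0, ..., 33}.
11

Use repeated squaring. Binary(3) = 11. Walk through the bits of the exponent 3 left-to-right: at each bit after the leading one, square the running value, then multiply by 29 if the bit is 1 (always reducing mod 34):
  bit 1 = 1 (leading): start with 29.
  bit 2 = 1: square 29^2 = 841 ≡ 25; bit is 1, so multiply 25·29 = 725 ≡ 11 (mod 34).
Final value: 29^3 ≡ 11 (mod 34).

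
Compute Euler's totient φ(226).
φ(226) = 112

φ is multiplicative, with φ(p^e) = p^e − p^(e−1). Factorise 226 = 2 · 113. Then
  φ(226) = (2 − 1) · (113 − 1) = 1 · 112 = 112.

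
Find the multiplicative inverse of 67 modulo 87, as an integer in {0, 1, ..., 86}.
67^(−1) ≡ 13 (mod 87)

Apply the extended Euclidean algorithm to (87, 67), tracking rows (r, s, t) with s·87 + t·67 = r. Each division r_prev = q·r_cur + r_new produces the new row as (previous row) − q·(current row):
  row A: (87, 1, 0)   [1·87 + 0·67 = 87]
  row B: (67, 0, 1)   [0·87 + 1·67 = 67]
  87 = 1·67 + 20   → row C = row A − 1·row B = (20, 1, −1)   [check: 1·87 − 1·67 = 20]
  67 = 3·20 + 7   → row D = row B − 3·row C = (7, −3, 4)   [check: −3·87 + 4·67 = 7]
  20 = 2·7 + 6   → row E = row C − 2·row D = (6, 7, −9)   [check: 7·87 − 9·67 = 6]
  7 = 1·6 + 1   → row F = row D − 1·row E = (1, −10, 13)   [check: −10·87 + 13·67 = 1]
  6 = 6·1 + 0   → remainder 0, stop. gcd = 1 (last nonzero row F).
The gcd is 1, so 67 is invertible mod 87. The last nonzero row gives −10·87 + 13·67 = 1, so t = 13. So 67^(−1) ≡ 13 (mod 87). Verify: 67 · 13 = 871 ≡ 1 (mod 87). ✓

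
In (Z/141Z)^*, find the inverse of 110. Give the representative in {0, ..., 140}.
110^(−1) ≡ 50 (mod 141)

Apply the extended Euclidean algorithm to (141, 110), tracking rows (r, s, t) with s·141 + t·110 = r. Each division r_prev = q·r_cur + r_new produces the new row as (previous row) − q·(current row):
  row A: (141, 1, 0)   [1·141 + 0·110 = 141]
  row B: (110, 0, 1)   [0·141 + 1·110 = 110]
  141 = 1·110 + 31   → row C = row A − 1·row B = (31, 1, −1)   [check: 1·141 − 1·110 = 31]
  110 = 3·31 + 17   → row D = row B − 3·row C = (17, −3, 4)   [check: −3·141 + 4·110 = 17]
  31 = 1·17 + 14   → row E = row C − 1·row D = (14, 4, −5)   [check: 4·141 − 5·110 = 14]
  17 = 1·14 + 3   → row F = row D − 1·row E = (3, −7, 9)   [check: −7·141 + 9·110 = 3]
  14 = 4·3 + 2   → row G = row E − 4·row F = (2, 32, −41)   [check: 32·141 − 41·110 = 2]
  3 = 1·2 + 1   → row H = row F − 1·row G = (1, −39, 50)   [check: −39·141 + 50·110 = 1]
  2 = 2·1 + 0   → remainder 0, stop. gcd = 1 (last nonzero row H).
The gcd is 1, so 110 is invertible mod 141. The last nonzero row gives −39·141 + 50·110 = 1, so t = 50. So 110^(−1) ≡ 50 (mod 141). Verify: 110 · 50 = 5500 ≡ 1 (mod 141). ✓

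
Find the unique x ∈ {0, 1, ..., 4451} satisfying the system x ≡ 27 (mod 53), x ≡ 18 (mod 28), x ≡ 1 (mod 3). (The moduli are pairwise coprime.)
x ≡ 3154 (mod 4452); the representative in [0, 4452) is 3154

The moduli 53, 28, 3 are pairwise coprime, so by the CRT there is a unique solution mod 53·28·3 = 4452.
Solve by successive substitution. Start with x ≡ 27 (mod 53).
  Combine with x ≡ 18 (mod 28): write x = 27 + 53·t and require 27 + 53·t ≡ 18 (mod 28), i.e. 53·t ≡ 18 − 27 ≡ 19 (mod 28). Since 53^(−1) ≡ 9 (mod 28) (53 ≡ 25 (mod 28)), t ≡ 9·19 ≡ 3 (mod 28). So x ≡ 27 + 53·3 = 186 (mod 1484).
  Combine with x ≡ 1 (mod 3): write x = 186 + 1484·t and require 186 + 1484·t ≡ 1 (mod 3), i.e. 1484·t ≡ 1 − 186 ≡ 1 (mod 3). Since 1484^(−1) ≡ 2 (mod 3) (1484 ≡ 2 (mod 3)), t ≡ 2·1 ≡ 2 (mod 3). So x ≡ 186 + 1484·2 = 3154 (mod 4452).
Unique solution in [0, 4452): x = 3154.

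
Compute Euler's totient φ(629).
φ(629) = 576

φ is multiplicative, with φ(p^e) = p^e − p^(e−1). Factorise 629 = 17 · 37. Then
  φ(629) = (17 − 1) · (37 − 1) = 16 · 36 = 576.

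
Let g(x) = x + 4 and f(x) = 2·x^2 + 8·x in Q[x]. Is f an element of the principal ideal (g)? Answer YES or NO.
YES

In Q[x] the ideal (g) consists of all multiples of g, so f ∈ (g) iff g | f, i.e. iff the remainder of f on division by g is 0. Divide f by g (g is monic, so eliminate the leading term of the running remainder at each step):
  leading term 2·x^2: subtract (2·x)·g(x) = 2·x^2 + 8·x, leaving 0
The remainder is 0, so f(x) = g(x) · h(x) with h(x) = 2·x. Hence g | f, i.e. f ∈ (g).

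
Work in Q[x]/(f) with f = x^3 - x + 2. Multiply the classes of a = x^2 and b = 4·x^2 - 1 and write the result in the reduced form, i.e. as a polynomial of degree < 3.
First multiply in Q[x] without reducing: a · b = 4·x^4 - x^2. Now divide by f(x) = x^3 - x + 2, eliminating the leading term at each step:
  leading term 4·x^4: subtract (4·x)·f(x) = 4·x^4 - 4·x^2 + 8·x, leaving 3·x^2 - 8·x
The degree is now < 3, so this is the remainder. Hence a · b ≡ 3·x^2 - 8·x in Q[x]/(f).

Final answer: a · b ≡ 3·x^2 - 8·x (mod f(x))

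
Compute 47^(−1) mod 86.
Apply the extended Euclidean algorithm to (86, 47), tracking rows (r, s, t) with s·86 + t·47 = r. Each division r_prev = q·r_cur + r_new produces the new row as (previous row) − q·(current row):
  row A: (86, 1, 0)   [1·86 + 0·47 = 86]
  row B: (47, 0, 1)   [0·86 + 1·47 = 47]
  86 = 1·47 + 39   → row C = row A − 1·row B = (39, 1, −1)   [check: 1·86 − 1·47 = 39]
  47 = 1·39 + 8   → row D = row B − 1·row C = (8, −1, 2)   [check: −1·86 + 2·47 = 8]
  39 = 4·8 + 7   → row E = row C − 4·row D = (7, 5, −9)   [check: 5·86 − 9·47 = 7]
  8 = 1·7 + 1   → row F = row D − 1·row E = (1, −6, 11)   [check: −6·86 + 11·47 = 1]
  7 = 7·1 + 0   → remainder 0, stop. gcd = 1 (last nonzero row F).
The gcd is 1, so 47 is invertible mod 86. The last nonzero row gives −6·86 + 11·47 = 1, so t = 11. So 47^(−1) ≡ 11 (mod 86). Verify: 47 · 11 = 517 ≡ 1 (mod 86). ✓

Final answer: 47^(−1) ≡ 11 (mod 86)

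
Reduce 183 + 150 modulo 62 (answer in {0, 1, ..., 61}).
Reduce the summands first: 183 ≡ 59, 150 ≡ 26 (mod 62), so 183 + 150 ≡ 59 + 26 (mod 62). 59 + 26 = 85; 85 = 1·62 + 23, so (183 + 150) mod 62 = 23.

Final answer: 23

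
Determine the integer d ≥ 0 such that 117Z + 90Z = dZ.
(117, 90) = (9); d = 9

In the PID Z, (a, b) is generated by gcd(a, b). Compute gcd(117, 90) with the extended Euclidean algorithm, tracking rows (r, s, t) with s·117 + t·90 = r:
  row A: (117, 1, 0)   [1·117 + 0·90 = 117]
  row B: (90, 0, 1)   [0·117 + 1·90 = 90]
  117 = 1·90 + 27   → row C = row A − 1·row B = (27, 1, −1)   [check: 1·117 − 1·90 = 27]
  90 = 3·27 + 9   → row D = row B − 3·row C = (9, −3, 4)   [check: −3·117 + 4·90 = 9]
  27 = 3·9 + 0   → remainder 0, stop. gcd = 9 (last nonzero row D).
So gcd(117, 90) = 9, with Bézout identity −3·117 + 4·90 = 9. Containment (⊇): the Bézout identity exhibits 9 as an element of (117, 90), giving (9) ⊆ (117, 90). Containment (⊆): since 9 | 117 and 9 | 90 (117 = 9·13, 90 = 9·10), every Z-linear combination of 117 and 90 is divisible by 9, so (117, 90) ⊆ (9). Therefore (117, 90) = (9), d = 9.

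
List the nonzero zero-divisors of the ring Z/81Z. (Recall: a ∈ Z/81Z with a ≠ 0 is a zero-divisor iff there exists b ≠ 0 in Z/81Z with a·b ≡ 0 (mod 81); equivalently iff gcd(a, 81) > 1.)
nonzero zero-divisors of Z/81Z = {3, 6, 9, 12, 15, 18, 21, 24, 27, 30, 33, 36, 39, 42, 45, 48, 51, 54, 57, 60, 63, 66, 69, 72, 75, 78}

An element a ∈ Z/81Z (with a ≠ 0) is a zero-divisor iff gcd(a, 81) > 1 (because a is a unit precisely when gcd(a, n) = 1, and in Z/nZ every nonzero, non-unit element is a zero-divisor). Scan a = 1, ..., 80 and keep those with gcd(a, 81) > 1:
  gcd(3, 81) = 3, gcd(6, 81) = 3, gcd(9, 81) = 9, gcd(12, 81) = 3, gcd(15, 81) = 3, gcd(18, 81) = 9, gcd(21, 81) = 3, gcd(24, 81) = 3, gcd(27, 81) = 27, gcd(30, 81) = 3, gcd(33, 81) = 3, gcd(36, 81) = 9, gcd(39, 81) = 3, gcd(42, 81) = 3, gcd(45, 81) = 9, gcd(48, 81) = 3, gcd(51, 81) = 3, gcd(54, 81) = 27, gcd(57, 81) = 3, gcd(60, 81) = 3, gcd(63, 81) = 9, gcd(66, 81) = 3, gcd(69, 81) = 3, gcd(72, 81) = 9, gcd(75, 81) = 3, gcd(78, 81) = 3.
All other a ∈ {1, ..., 80} have gcd(a, 81) = 1 and are units. So the nonzero zero-divisors are exactly the 26 values of a appearing in this scan.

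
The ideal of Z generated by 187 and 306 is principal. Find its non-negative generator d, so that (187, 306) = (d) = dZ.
In the PID Z, (a, b) is generated by gcd(a, b). Compute gcd(306, 187) with the extended Euclidean algorithm, tracking rows (r, s, t) with s·306 + t·187 = r:
  row A: (306, 1, 0)   [1·306 + 0·187 = 306]
  row B: (187, 0, 1)   [0·306 + 1·187 = 187]
  306 = 1·187 + 119   → row C = row A − 1·row B = (119, 1, −1)   [check: 1·306 − 1·187 = 119]
  187 = 1·119 + 68   → row D = row B − 1·row C = (68, −1, 2)   [check: −1·306 + 2·187 = 68]
  119 = 1·68 + 51   → row E = row C − 1·row D = (51, 2, −3)   [check: 2·306 − 3·187 = 51]
  68 = 1·51 + 17   → row F = row D − 1·row E = (17, −3, 5)   [check: −3·306 + 5·187 = 17]
  51 = 3·17 + 0   → remainder 0, stop. gcd = 17 (last nonzero row F).
So gcd(187, 306) = 17, with Bézout identity −3·306 + 5·187 = 17. Containment (⊇): the Bézout identity exhibits 17 as an element of (187, 306), giving (17) ⊆ (187, 306). Containment (⊆): since 17 | 187 and 17 | 306 (187 = 17·11, 306 = 17·18), every Z-linear combination of 187 and 306 is divisible by 17, so (187, 306) ⊆ (17). Therefore (187, 306) = (17), d = 17.

Final answer: (187, 306) = (17); d = 17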